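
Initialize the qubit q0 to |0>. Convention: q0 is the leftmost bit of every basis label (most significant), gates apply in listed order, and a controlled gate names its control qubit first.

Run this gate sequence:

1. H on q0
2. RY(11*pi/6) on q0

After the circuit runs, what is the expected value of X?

In the final state, X has expectation sqrt(3)/2.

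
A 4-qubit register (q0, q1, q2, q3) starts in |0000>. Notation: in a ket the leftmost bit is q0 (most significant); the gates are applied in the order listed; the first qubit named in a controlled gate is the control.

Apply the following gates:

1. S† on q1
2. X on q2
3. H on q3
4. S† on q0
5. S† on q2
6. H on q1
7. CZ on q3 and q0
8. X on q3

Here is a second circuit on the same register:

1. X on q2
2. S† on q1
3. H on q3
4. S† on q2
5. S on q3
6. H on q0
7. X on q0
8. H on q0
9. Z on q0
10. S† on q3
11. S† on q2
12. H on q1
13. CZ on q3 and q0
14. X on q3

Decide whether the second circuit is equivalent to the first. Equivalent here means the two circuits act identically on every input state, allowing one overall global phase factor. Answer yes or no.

No — the two circuits implement different unitaries, even allowing a global phase.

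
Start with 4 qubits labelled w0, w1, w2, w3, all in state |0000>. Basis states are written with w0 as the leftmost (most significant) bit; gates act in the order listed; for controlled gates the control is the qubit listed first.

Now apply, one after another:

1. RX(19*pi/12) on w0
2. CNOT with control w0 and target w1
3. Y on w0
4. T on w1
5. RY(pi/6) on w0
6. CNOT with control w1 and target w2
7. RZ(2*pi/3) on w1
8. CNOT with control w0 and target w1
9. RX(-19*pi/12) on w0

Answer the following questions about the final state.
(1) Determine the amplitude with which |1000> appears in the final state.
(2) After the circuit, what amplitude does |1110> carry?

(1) |1000> carries amplitude exp(2*I*pi/3)/8 in the final state.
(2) |1110> carries amplitude (-1 + sqrt(2) + sqrt(6))*exp(I*pi/12)/8 in the final state.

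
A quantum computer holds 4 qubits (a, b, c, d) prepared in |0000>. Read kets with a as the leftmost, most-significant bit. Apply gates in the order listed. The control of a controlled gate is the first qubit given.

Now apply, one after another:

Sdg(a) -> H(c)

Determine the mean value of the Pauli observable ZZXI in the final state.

The observable ZZXI averages to 1.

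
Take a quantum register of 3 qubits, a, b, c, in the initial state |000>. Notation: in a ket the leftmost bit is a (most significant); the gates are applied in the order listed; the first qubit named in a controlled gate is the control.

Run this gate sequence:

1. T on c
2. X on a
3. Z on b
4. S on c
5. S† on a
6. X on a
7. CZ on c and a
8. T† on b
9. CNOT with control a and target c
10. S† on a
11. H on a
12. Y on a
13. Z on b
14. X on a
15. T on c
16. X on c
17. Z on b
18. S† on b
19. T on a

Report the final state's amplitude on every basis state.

The final amplitudes are sqrt(2)/2 on |001>, -sqrt(2)*exp(I*pi/4)/2 on |101>, and 0 on every other basis state.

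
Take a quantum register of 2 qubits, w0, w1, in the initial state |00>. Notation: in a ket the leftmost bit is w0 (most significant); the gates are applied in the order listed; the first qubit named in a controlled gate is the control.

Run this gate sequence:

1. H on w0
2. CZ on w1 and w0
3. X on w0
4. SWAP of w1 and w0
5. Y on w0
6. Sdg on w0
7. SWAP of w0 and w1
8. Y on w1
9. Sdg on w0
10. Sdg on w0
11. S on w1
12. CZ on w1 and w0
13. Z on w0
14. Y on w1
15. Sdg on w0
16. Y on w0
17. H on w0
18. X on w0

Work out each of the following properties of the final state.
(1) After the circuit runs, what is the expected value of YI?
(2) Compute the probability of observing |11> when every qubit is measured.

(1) The observable YI averages to -1.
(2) A full measurement returns |11> with probability 1/2.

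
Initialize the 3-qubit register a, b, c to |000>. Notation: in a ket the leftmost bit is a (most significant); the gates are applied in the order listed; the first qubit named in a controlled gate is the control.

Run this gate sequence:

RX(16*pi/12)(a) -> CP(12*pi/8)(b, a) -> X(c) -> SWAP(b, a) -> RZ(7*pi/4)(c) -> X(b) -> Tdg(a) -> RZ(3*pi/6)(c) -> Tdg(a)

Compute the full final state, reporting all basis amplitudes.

After the circuit, the state carries amplitude sqrt(3)*exp(5*I*pi/8)/2 on |001>, exp(I*pi/8)/2 on |011>, and 0 on every other basis state.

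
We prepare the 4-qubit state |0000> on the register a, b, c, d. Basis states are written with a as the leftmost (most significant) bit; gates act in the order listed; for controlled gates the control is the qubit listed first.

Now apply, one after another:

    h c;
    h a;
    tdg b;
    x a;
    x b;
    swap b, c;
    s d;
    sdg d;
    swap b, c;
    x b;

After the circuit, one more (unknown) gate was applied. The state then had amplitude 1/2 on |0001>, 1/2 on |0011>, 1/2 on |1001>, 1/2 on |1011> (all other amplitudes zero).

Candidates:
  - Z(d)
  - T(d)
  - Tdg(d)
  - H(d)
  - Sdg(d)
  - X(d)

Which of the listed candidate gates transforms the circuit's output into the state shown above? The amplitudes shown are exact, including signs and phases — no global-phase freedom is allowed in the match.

It was X(d) that produced the state shown. Key observation: the block from step 5 through step 10 cancels to the identity and can be dropped.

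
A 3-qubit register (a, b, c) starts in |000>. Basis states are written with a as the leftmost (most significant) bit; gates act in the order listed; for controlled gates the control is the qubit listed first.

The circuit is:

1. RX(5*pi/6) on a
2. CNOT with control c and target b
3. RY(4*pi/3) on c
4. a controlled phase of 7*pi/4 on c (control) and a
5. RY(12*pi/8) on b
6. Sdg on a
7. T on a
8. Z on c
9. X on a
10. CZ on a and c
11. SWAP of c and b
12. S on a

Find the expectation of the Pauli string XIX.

The expectation value of XIX is sqrt(2)/16.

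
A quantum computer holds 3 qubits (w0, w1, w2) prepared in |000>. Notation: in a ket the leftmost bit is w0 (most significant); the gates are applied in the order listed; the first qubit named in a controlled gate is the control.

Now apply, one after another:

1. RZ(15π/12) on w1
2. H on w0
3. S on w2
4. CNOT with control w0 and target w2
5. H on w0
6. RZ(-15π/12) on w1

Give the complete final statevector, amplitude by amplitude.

The final amplitudes are 1/2 on |000>, 1/2 on |001>, 0 on |010>, 0 on |011>, 1/2 on |100>, -1/2 on |101>, 0 on |110>, 0 on |111>.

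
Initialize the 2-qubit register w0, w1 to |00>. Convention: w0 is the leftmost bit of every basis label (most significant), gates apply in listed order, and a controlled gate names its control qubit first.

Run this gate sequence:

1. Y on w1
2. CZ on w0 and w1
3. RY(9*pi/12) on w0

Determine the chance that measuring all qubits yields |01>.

The probability of measuring |01> is 1/2 - sqrt(2)/4.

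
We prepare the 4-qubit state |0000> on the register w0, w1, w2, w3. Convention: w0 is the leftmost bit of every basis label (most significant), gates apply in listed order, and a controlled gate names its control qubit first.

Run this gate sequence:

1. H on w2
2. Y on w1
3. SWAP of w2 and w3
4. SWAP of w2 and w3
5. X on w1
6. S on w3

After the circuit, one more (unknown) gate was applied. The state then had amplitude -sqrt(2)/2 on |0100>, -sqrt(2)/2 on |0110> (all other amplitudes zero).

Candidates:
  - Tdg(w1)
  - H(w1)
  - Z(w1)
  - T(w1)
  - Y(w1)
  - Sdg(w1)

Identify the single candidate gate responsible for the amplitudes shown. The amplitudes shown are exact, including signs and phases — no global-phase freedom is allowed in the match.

The unique candidate consistent with the amplitudes is Y(w1). Key observation: the block from step 3 through step 4 cancels to the identity and can be dropped.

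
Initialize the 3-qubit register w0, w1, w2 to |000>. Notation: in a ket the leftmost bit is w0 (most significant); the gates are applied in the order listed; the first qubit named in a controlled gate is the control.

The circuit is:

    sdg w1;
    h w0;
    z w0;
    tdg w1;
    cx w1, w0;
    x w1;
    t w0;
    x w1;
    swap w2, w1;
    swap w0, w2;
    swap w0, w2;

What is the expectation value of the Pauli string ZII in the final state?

The observable ZII averages to 0. Key observation: the block from step 10 through step 11 cancels to the identity and can be dropped.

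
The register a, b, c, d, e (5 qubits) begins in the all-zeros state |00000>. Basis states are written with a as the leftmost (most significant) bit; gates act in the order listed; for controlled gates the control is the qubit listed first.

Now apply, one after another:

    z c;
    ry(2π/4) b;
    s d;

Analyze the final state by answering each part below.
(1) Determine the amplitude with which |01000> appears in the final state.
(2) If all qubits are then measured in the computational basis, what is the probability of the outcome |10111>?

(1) The final state's coefficient on |01000> equals sqrt(2)/2.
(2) The probability of measuring |10111> is 0.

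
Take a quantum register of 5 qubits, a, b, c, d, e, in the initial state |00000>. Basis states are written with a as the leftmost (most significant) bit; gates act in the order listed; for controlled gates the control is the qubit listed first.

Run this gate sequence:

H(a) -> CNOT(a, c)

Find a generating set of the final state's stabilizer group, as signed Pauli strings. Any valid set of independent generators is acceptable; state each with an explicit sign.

One valid set of independent stabilizer generators is +XIXII, +ZIZII, +IZIII, +IIIZI, +IIIIZ (any independent generating set of the same group is equally correct).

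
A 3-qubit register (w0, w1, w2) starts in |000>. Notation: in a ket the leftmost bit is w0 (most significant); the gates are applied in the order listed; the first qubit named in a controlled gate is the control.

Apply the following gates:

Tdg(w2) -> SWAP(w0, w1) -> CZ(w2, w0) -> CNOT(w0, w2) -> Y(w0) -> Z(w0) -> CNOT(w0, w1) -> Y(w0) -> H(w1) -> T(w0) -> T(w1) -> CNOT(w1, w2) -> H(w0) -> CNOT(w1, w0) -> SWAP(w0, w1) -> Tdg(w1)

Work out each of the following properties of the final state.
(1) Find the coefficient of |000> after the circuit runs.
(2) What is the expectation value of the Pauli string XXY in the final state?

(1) The final state's coefficient on |000> equals -1/2.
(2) The expectation value of XXY is -1/2.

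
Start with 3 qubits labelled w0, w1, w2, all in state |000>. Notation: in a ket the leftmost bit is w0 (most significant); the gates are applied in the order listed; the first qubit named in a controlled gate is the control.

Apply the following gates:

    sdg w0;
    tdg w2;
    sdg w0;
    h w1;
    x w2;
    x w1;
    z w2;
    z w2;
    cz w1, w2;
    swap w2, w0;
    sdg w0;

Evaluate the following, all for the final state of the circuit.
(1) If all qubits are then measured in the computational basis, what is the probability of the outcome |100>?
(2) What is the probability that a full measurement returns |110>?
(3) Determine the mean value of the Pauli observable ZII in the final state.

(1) A full measurement returns |100> with probability 1/2.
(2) A full measurement returns |110> with probability 1/2.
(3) The observable ZII averages to -1.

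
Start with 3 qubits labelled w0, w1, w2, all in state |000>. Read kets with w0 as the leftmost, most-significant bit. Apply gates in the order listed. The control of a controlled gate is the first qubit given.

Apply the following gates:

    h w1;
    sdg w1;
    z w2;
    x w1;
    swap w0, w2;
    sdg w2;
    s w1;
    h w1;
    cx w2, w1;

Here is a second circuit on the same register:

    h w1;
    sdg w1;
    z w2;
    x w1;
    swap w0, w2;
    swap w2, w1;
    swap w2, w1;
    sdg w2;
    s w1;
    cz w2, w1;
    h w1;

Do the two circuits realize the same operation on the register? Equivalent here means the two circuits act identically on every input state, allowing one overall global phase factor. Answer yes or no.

Yes: on every input state the two circuits agree up to one overall phase factor.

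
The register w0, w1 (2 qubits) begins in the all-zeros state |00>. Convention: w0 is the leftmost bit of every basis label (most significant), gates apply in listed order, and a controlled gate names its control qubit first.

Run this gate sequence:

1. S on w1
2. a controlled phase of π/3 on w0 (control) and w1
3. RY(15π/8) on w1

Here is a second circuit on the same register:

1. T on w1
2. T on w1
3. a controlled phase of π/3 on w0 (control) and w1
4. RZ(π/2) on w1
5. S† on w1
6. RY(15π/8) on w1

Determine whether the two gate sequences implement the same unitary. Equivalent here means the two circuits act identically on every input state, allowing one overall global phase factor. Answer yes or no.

Yes — the two circuits implement the same unitary up to a global phase.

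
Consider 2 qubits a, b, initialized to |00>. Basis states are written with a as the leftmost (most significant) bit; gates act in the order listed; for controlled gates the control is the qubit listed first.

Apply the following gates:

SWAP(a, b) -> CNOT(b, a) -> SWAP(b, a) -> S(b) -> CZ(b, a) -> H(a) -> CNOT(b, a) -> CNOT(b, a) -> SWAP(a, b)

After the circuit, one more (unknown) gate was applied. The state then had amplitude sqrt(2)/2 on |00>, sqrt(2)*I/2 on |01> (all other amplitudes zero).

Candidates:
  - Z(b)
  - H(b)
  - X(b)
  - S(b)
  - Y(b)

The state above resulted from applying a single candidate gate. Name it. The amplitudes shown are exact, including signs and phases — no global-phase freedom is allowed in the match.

It was S(b) that produced the state shown.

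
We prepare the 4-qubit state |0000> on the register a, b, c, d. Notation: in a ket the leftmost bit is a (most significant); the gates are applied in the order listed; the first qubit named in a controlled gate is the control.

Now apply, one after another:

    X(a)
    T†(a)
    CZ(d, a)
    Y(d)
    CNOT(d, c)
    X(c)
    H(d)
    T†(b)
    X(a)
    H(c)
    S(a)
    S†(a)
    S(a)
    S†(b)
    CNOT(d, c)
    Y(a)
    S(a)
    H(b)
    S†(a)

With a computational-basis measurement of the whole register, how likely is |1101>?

A full measurement returns |1101> with probability 1/8.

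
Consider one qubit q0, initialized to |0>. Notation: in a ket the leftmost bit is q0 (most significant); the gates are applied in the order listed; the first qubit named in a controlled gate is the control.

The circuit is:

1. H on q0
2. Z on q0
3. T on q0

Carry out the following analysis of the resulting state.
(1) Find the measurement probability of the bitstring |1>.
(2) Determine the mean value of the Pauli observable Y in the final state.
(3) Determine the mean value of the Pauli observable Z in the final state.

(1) Outcome |1> occurs with probability 1/2.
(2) The expectation value of Y is -sqrt(2)/2.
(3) In the final state, Z has expectation 0.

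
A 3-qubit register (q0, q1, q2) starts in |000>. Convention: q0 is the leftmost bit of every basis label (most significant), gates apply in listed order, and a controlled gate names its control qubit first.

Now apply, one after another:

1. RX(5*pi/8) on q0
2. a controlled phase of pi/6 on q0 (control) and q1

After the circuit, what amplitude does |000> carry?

The amplitude on |000> is cos(5*pi/16).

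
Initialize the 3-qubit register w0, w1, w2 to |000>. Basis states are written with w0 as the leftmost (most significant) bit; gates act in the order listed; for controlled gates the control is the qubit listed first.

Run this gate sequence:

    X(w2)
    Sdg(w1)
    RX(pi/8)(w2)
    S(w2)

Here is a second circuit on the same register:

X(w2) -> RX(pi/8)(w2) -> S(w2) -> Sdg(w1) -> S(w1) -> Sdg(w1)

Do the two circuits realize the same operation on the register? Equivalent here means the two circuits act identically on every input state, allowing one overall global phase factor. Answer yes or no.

Yes — the two circuits implement the same unitary up to a global phase.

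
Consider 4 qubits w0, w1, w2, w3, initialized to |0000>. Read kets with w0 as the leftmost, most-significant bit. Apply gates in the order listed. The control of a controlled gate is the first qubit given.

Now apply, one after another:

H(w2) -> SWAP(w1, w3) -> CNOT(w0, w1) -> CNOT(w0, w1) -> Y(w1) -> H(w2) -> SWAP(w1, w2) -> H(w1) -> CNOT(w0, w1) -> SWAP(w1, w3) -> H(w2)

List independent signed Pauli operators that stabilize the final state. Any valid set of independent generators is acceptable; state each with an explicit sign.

One valid set of independent stabilizer generators is -IIXI, +IIIX, +ZIII, +IZII (any independent generating set of the same group is equally correct).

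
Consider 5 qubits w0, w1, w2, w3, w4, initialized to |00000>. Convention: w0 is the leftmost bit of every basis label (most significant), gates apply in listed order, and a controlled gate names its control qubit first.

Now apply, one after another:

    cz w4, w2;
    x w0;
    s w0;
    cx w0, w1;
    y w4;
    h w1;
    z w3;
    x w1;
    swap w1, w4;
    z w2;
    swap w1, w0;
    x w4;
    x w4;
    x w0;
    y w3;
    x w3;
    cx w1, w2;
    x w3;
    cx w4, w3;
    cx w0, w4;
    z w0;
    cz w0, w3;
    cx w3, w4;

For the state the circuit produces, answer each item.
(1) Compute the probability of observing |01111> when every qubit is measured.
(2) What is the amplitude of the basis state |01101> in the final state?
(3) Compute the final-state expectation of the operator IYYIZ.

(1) A full measurement returns |01111> with probability 1/2.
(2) The amplitude on |01101> is -sqrt(2)*I/2.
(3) The expectation value of IYYIZ is 0.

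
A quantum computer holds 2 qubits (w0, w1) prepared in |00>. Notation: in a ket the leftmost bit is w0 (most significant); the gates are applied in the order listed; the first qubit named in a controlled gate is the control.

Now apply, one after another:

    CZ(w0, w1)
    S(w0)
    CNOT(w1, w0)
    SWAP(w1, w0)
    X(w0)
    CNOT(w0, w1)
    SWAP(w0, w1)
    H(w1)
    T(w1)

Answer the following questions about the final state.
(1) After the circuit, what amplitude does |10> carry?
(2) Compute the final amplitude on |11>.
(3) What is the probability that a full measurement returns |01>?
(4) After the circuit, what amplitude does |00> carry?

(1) |10> carries amplitude sqrt(2)/2 in the final state.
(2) The final state's coefficient on |11> equals -sqrt(2)*exp(I*pi/4)/2.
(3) Outcome |01> occurs with probability 0.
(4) The final state's coefficient on |00> equals 0.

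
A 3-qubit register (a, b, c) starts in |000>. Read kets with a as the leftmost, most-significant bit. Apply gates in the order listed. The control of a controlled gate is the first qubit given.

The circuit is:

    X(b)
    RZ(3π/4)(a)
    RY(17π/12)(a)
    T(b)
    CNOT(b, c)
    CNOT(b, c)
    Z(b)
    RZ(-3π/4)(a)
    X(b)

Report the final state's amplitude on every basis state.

The final amplitudes are (-sqrt(2 - sqrt(2))/4 + sqrt(3*sqrt(2) + 6)/4)*exp(I*pi/4) on |000>, I*sqrt(6 - 3*sqrt(2))/4 + I*sqrt(sqrt(2) + 2)/4 on |100>, and 0 on every other basis state.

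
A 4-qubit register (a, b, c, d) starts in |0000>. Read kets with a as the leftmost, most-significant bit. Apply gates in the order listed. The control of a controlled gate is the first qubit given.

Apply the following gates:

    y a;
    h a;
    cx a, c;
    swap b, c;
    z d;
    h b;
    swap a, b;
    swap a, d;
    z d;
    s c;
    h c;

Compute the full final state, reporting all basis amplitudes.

After the circuit, the state carries amplitude sqrt(2)*I/4 on |0000>, -sqrt(2)*I/4 on |0001>, sqrt(2)*I/4 on |0010>, -sqrt(2)*I/4 on |0011>, -sqrt(2)*I/4 on |0100>, -sqrt(2)*I/4 on |0101>, -sqrt(2)*I/4 on |0110>, -sqrt(2)*I/4 on |0111>, 0 on |1000>, 0 on |1001>, 0 on |1010>, 0 on |1011>, 0 on |1100>, 0 on |1101>, 0 on |1110>, 0 on |1111>.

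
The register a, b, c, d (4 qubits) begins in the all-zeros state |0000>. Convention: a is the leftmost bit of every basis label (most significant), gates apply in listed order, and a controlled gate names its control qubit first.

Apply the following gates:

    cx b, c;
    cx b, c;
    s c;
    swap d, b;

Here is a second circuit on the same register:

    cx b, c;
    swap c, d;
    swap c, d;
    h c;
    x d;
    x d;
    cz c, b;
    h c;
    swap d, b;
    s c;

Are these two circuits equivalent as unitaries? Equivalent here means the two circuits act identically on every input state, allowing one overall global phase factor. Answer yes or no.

Yes: on every input state the two circuits agree up to one overall phase factor.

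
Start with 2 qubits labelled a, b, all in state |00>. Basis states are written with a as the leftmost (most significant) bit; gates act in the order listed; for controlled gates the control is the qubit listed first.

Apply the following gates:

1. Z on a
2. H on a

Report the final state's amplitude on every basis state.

The final amplitudes are sqrt(2)/2 on |00>, 0 on |01>, sqrt(2)/2 on |10>, 0 on |11>.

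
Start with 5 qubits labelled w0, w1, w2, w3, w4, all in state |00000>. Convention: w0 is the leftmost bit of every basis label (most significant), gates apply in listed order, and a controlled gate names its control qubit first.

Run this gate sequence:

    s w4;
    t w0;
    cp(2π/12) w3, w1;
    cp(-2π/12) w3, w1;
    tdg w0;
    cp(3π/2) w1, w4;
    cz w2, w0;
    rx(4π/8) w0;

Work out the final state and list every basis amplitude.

The final amplitudes are sqrt(2)/2 on |00000>, -sqrt(2)*I/2 on |10000>, and 0 on every other basis state.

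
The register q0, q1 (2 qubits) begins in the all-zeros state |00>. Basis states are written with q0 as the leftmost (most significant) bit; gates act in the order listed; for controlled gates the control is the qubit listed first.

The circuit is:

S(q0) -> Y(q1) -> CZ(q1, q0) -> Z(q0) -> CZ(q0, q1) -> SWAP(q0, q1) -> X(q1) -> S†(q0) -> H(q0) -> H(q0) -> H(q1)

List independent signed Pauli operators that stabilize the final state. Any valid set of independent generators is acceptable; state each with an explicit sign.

The stabilizer group can be generated by -IX, -ZI, among other valid generating sets.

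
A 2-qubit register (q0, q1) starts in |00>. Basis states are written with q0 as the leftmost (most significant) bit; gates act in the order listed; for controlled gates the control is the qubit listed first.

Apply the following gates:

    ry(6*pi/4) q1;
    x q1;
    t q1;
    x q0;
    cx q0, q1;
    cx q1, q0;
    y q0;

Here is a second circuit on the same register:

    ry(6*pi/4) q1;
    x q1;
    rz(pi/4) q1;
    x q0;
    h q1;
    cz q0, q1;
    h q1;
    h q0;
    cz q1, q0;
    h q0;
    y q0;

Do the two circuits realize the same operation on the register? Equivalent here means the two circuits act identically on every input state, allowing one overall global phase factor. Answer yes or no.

Yes — the two circuits implement the same unitary up to a global phase.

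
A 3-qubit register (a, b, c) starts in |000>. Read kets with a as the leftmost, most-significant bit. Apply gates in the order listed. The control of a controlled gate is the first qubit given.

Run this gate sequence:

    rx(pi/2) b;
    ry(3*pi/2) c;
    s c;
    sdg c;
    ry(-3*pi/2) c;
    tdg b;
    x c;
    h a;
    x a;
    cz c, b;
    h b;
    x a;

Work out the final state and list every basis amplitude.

After the circuit, the state carries amplitude 0 on |000>, sqrt(2)*(1 + exp(I*pi/4))/4 on |001>, 0 on |010>, sqrt(2)*(1 - exp(I*pi/4))/4 on |011>, 0 on |100>, sqrt(2)*(1 + exp(I*pi/4))/4 on |101>, 0 on |110>, sqrt(2)*(1 - exp(I*pi/4))/4 on |111>. Key observation: gates 2-5 undo each other exactly, leaving only the rest of the circuit to track.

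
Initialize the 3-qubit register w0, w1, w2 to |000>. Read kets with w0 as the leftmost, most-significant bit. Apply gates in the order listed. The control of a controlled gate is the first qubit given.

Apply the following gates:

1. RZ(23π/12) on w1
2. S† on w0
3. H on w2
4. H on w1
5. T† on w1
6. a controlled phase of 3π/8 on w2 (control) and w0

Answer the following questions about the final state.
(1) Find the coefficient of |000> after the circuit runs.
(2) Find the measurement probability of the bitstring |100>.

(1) The amplitude on |000> is -exp(I*pi/24)/2.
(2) A full measurement returns |100> with probability 0.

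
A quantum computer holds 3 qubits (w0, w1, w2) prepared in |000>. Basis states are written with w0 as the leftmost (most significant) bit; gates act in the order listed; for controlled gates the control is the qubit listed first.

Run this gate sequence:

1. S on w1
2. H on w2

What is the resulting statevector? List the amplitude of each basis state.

The resulting statevector has amplitude sqrt(2)/2 on |000>, sqrt(2)/2 on |001>, and 0 on every other basis state.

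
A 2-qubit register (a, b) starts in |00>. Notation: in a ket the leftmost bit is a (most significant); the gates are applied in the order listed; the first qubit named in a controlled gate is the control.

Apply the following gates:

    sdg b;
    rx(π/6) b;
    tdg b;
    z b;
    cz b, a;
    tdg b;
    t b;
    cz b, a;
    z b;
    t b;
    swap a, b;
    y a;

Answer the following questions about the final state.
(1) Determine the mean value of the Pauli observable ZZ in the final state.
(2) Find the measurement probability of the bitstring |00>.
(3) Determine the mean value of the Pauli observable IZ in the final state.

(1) In the final state, ZZ has expectation -sqrt(3)/2. Key observation: the block from step 3 through step 10 cancels to the identity and can be dropped.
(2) A full measurement returns |00> with probability 1/2 - sqrt(3)/4.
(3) The observable IZ averages to 1.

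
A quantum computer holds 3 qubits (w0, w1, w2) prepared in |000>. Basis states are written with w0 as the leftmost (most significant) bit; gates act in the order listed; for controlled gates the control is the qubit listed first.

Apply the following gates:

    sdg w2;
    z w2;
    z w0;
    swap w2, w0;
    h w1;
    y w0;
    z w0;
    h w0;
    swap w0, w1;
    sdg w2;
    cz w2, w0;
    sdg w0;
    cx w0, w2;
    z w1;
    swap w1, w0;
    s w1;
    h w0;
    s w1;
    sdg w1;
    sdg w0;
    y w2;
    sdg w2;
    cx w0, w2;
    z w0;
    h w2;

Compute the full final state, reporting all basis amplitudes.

The final amplitudes are -I/2 on |000>, I/2 on |001>, -1/2 on |010>, -1/2 on |011>, 0 on |100>, 0 on |101>, 0 on |110>, 0 on |111>.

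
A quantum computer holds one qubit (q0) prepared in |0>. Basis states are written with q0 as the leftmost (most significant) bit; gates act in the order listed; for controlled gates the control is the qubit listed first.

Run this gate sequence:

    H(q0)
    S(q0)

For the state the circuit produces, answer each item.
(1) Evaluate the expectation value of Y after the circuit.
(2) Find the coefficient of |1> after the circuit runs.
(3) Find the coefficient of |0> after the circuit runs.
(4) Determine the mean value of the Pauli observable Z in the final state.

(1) In the final state, Y has expectation 1.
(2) |1> carries amplitude sqrt(2)*I/2 in the final state.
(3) The final state's coefficient on |0> equals sqrt(2)/2.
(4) In the final state, Z has expectation 0.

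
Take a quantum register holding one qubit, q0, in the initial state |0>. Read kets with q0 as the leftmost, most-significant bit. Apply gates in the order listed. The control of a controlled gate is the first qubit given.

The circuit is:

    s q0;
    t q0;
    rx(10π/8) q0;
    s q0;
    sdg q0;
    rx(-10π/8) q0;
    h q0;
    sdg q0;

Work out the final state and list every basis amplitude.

After the circuit, the state carries amplitude sqrt(2)/2 on |0>, -sqrt(2)*I/2 on |1>.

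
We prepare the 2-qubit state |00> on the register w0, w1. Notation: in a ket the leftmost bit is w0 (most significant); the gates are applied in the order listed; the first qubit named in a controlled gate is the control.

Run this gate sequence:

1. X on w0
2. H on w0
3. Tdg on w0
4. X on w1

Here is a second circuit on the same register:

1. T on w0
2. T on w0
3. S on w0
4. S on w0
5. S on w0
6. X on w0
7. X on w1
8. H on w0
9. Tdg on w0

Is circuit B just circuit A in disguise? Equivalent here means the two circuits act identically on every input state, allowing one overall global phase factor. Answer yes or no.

Yes: on every input state the two circuits agree up to one overall phase factor.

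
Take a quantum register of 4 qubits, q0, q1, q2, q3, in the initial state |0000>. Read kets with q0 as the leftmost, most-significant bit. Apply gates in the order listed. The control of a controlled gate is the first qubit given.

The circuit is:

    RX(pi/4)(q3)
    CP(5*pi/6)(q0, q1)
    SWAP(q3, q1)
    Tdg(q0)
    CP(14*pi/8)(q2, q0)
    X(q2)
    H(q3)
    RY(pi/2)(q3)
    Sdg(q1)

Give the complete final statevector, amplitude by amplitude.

The final amplitudes are sqrt(sqrt(2) + 2)/2 on |0011>, -sqrt(2 - sqrt(2))/2 on |0111>, and 0 on every other basis state.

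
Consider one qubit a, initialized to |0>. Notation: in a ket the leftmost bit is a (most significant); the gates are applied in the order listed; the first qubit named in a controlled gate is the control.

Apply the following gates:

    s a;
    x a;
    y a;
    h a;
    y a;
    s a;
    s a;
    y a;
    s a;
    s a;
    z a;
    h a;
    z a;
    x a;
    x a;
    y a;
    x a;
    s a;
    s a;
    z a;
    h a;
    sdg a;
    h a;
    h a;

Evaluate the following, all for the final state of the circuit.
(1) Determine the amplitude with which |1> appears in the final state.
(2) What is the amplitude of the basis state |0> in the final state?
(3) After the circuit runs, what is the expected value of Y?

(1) The final state's coefficient on |1> equals -sqrt(2)*I/2.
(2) |0> carries amplitude -sqrt(2)/2 in the final state.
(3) The observable Y averages to 1.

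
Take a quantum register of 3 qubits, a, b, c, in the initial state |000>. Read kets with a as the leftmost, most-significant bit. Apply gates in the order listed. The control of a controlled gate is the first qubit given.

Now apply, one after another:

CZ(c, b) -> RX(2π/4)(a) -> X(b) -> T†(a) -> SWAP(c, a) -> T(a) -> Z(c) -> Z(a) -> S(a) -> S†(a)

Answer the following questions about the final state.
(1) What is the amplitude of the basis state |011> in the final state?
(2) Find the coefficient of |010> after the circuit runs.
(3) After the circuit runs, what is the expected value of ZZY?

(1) The amplitude on |011> is sqrt(2)*exp(I*pi/4)/2.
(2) |010> carries amplitude sqrt(2)/2 in the final state.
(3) In the final state, ZZY has expectation -sqrt(2)/2.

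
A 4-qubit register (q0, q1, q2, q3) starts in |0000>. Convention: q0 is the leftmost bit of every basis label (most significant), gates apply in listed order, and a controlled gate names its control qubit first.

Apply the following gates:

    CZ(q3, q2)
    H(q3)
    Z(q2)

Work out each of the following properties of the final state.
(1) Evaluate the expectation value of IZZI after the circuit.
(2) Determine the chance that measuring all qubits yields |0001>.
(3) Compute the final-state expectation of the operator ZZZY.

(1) In the final state, IZZI has expectation 1.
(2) The probability of measuring |0001> is 1/2.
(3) The expectation value of ZZZY is 0.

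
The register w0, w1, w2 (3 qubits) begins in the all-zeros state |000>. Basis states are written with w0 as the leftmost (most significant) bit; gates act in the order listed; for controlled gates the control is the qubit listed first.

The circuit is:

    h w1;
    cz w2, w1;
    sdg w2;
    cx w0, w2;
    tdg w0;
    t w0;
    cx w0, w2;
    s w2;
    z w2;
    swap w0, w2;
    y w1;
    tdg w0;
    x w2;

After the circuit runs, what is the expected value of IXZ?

In the final state, IXZ has expectation 1. Key observation: gates 3-8 undo each other exactly, leaving only the rest of the circuit to track.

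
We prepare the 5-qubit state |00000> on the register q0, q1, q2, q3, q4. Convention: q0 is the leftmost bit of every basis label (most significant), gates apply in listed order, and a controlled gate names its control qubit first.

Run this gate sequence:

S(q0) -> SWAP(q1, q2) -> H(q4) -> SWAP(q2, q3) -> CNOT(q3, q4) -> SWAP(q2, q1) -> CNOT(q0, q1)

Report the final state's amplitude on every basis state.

The resulting statevector has amplitude sqrt(2)/2 on |00000>, sqrt(2)/2 on |00001>, and 0 on every other basis state.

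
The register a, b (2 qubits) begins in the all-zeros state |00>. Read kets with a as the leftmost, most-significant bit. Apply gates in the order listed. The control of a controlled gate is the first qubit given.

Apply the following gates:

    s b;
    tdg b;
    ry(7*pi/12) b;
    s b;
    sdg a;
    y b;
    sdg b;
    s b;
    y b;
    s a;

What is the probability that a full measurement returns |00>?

A full measurement returns |00> with probability -sqrt(6)/8 + sqrt(2)/8 + 1/2. Key observation: steps 5-10 multiply out to the identity, so the circuit reduces to the remaining gates.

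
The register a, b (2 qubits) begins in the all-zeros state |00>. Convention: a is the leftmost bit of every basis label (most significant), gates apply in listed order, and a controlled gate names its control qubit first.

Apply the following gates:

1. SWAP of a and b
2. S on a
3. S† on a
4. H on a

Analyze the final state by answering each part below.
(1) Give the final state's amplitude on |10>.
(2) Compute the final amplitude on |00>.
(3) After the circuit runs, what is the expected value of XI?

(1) The final state's coefficient on |10> equals sqrt(2)/2.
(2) The final state's coefficient on |00> equals sqrt(2)/2.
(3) In the final state, XI has expectation 1.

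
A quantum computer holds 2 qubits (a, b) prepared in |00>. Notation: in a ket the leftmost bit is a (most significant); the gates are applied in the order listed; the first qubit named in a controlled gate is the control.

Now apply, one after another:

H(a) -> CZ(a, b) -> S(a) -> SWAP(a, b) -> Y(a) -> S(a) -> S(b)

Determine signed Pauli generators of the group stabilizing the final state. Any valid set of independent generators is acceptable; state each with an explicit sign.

One valid set of independent stabilizer generators is -IX, -ZI (any independent generating set of the same group is equally correct).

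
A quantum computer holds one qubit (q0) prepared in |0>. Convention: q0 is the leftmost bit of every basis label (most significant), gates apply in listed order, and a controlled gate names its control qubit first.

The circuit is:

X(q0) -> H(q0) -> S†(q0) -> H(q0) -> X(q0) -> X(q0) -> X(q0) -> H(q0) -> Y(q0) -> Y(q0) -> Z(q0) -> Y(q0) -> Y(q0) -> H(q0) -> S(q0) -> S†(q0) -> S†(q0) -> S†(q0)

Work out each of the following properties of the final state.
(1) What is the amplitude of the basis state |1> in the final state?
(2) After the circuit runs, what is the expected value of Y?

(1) The final state's coefficient on |1> equals -1/2 + I/2.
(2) The observable Y averages to 1.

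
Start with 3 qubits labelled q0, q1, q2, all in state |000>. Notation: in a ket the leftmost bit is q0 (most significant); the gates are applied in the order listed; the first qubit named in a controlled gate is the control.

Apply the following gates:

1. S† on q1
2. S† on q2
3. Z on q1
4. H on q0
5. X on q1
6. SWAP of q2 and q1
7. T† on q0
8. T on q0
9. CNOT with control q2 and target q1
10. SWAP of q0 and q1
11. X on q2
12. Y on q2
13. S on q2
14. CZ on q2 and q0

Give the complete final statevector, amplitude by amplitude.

The final amplitudes are sqrt(2)/2 on |101>, sqrt(2)/2 on |111>, and 0 on every other basis state.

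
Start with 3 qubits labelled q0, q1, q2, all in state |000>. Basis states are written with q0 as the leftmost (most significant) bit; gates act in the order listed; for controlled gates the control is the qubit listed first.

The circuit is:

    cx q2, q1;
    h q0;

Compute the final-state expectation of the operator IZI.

In the final state, IZI has expectation 1.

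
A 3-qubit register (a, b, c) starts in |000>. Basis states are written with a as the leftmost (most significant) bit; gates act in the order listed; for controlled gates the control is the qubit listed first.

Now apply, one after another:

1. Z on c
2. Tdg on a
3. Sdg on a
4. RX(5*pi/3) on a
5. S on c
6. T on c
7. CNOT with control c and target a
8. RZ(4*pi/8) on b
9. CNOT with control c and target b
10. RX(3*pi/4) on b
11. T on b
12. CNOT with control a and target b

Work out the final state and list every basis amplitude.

The resulting statevector has amplitude sqrt(6 - 3*sqrt(2))*exp(3*I*pi/4)/4 on |000>, 0 on |001>, I*sqrt(3*sqrt(2) + 6)/4 on |010>, 0 on |011>, -sqrt(sqrt(2) + 2)/4 on |100>, 0 on |101>, -sqrt(2 - sqrt(2))*exp(I*pi/4)/4 on |110>, 0 on |111>.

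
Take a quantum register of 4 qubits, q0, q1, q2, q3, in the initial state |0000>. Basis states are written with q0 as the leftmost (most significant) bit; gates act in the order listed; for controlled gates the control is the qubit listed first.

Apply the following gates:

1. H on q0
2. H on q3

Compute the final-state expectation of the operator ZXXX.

The observable ZXXX averages to 0.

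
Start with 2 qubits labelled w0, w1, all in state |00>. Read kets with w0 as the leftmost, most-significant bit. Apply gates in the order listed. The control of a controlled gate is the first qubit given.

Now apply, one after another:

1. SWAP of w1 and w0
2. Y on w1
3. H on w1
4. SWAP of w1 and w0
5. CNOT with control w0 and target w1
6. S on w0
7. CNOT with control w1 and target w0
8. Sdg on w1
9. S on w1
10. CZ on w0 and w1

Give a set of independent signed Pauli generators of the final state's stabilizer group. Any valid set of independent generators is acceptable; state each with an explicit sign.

The stabilizer group can be generated by -IY, +ZI, among other valid generating sets.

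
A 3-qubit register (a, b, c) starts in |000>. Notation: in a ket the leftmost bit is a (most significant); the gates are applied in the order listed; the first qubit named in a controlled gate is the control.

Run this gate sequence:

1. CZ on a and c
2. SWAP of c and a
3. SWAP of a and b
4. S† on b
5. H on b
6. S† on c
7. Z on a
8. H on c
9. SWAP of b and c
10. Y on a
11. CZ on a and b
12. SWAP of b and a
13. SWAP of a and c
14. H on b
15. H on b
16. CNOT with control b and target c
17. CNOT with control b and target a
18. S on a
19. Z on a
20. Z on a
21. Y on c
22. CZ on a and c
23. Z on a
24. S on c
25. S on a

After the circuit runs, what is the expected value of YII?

The observable YII averages to 0.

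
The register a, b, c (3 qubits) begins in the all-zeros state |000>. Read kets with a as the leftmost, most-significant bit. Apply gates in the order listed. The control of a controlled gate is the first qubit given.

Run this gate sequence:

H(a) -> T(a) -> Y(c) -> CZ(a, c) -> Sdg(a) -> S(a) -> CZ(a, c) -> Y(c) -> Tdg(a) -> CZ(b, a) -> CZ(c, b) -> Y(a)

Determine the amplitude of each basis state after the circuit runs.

The resulting statevector has amplitude -sqrt(2)*I/2 on |000>, sqrt(2)*I/2 on |100>, and 0 on every other basis state. Key observation: steps 2-9 multiply out to the identity, so the circuit reduces to the remaining gates.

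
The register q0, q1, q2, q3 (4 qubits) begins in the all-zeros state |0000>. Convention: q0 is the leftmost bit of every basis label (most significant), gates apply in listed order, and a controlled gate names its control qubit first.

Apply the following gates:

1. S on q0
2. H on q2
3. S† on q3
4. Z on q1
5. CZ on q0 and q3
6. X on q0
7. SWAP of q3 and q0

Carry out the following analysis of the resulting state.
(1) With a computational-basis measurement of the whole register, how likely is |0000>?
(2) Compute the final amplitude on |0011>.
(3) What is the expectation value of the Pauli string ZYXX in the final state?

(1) A full measurement returns |0000> with probability 0.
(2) The final state's coefficient on |0011> equals sqrt(2)/2.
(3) The observable ZYXX averages to 0.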